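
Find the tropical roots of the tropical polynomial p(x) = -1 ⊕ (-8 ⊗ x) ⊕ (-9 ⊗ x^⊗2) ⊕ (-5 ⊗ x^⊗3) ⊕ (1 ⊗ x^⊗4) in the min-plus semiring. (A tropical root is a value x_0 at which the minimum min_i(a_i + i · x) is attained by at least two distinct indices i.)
Roots: {-6, -4, 1, 7}

Each tropical root is a break point of the lower envelope of the lines y = a_i + i · x (there are 5 lines, with slopes 0, 1, ..., 4). Only the lines that attain the minimum somewhere contribute to roots; other lines are dominated. Here the surviving (envelope) indices are i = 4, i = 3, i = 2, i = 1, i = 0.
Intersections between consecutive envelope lines give the roots: for adjacent envelope indices i < j the intersection is x = (a_i − a_j) / (j − i). Reading off the sorted break points: {-6, -4, 1, 7}.
Verification: at each break x_0, at least two indices attain the minimum of min_i(a_i + i · x_0).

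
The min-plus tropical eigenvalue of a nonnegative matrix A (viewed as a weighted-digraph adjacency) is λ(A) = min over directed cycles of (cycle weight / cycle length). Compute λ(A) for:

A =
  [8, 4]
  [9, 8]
λ(A) = 13/2

Enumerate directed cycles and compute their means (weight / length). Sample:
  cycle 0 → 0: weight = 8, length = 1, mean = 8/1 ≈ 8.000
  cycle 1 → 1: weight = 8, length = 1, mean = 8/1 ≈ 8.000
  cycle 0 → 1 → 0: weight = 13, length = 2, mean = 13/2 ≈ 6.500
  cycle 1 → 0 → 1: weight = 13, length = 2, mean = 13/2 ≈ 6.500
Minimum mean = 6.500, attained e.g. along the cycle 0 → 1 → 0 with weight 13 and length 2. So λ(A) = 13/2 = 13/2.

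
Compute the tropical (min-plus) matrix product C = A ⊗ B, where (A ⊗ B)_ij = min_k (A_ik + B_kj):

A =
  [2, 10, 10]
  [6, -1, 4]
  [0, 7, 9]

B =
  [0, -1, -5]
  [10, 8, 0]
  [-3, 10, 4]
A ⊗ B =
  [2, 1, -3]
  [1, 5, -1]
  [0, -1, -5]

Apply the min-plus product entry-by-entry:
  C[0][0] = min over k of (A[0][0] + B[0][0] = 2 + 0 = 2, A[0][1] + B[1][0] = 10 + 10 = 20, A[0][2] + B[2][0] = 10 + -3 = 7) = 2 (attained at k = 0)
  C[0][1] = min over k of (A[0][0] + B[0][1] = 2 + -1 = 1, A[0][1] + B[1][1] = 10 + 8 = 18, A[0][2] + B[2][1] = 10 + 10 = 20) = 1 (attained at k = 0)
  C[0][2] = min over k of (A[0][0] + B[0][2] = 2 + -5 = -3, A[0][1] + B[1][2] = 10 + 0 = 10, A[0][2] + B[2][2] = 10 + 4 = 14) = -3 (attained at k = 0)
  C[1][0] = min over k of (A[1][0] + B[0][0] = 6 + 0 = 6, A[1][1] + B[1][0] = -1 + 10 = 9, A[1][2] + B[2][0] = 4 + -3 = 1) = 1 (attained at k = 2)
  C[1][1] = min over k of (A[1][0] + B[0][1] = 6 + -1 = 5, A[1][1] + B[1][1] = -1 + 8 = 7, A[1][2] + B[2][1] = 4 + 10 = 14) = 5 (attained at k = 0)
  C[1][2] = min over k of (A[1][0] + B[0][2] = 6 + -5 = 1, A[1][1] + B[1][2] = -1 + 0 = -1, A[1][2] + B[2][2] = 4 + 4 = 8) = -1 (attained at k = 1)
  C[2][0] = min over k of (A[2][0] + B[0][0] = 0 + 0 = 0, A[2][1] + B[1][0] = 7 + 10 = 17, A[2][2] + B[2][0] = 9 + -3 = 6) = 0 (attained at k = 0)
  C[2][1] = min over k of (A[2][0] + B[0][1] = 0 + -1 = -1, A[2][1] + B[1][1] = 7 + 8 = 15, A[2][2] + B[2][1] = 9 + 10 = 19) = -1 (attained at k = 0)
  C[2][2] = min over k of (A[2][0] + B[0][2] = 0 + -5 = -5, A[2][1] + B[1][2] = 7 + 0 = 7, A[2][2] + B[2][2] = 9 + 4 = 13) = -5 (attained at k = 0)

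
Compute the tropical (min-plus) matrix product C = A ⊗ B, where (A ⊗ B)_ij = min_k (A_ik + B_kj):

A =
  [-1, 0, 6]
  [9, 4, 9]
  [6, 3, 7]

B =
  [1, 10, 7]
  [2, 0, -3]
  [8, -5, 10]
A ⊗ B =
  [0, 0, -3]
  [6, 4, 1]
  [5, 2, 0]

Apply the min-plus product entry-by-entry:
  C[0][0] = min over k of (A[0][0] + B[0][0] = -1 + 1 = 0, A[0][1] + B[1][0] = 0 + 2 = 2, A[0][2] + B[2][0] = 6 + 8 = 14) = 0 (attained at k = 0)
  C[0][1] = min over k of (A[0][0] + B[0][1] = -1 + 10 = 9, A[0][1] + B[1][1] = 0 + 0 = 0, A[0][2] + B[2][1] = 6 + -5 = 1) = 0 (attained at k = 1)
  C[0][2] = min over k of (A[0][0] + B[0][2] = -1 + 7 = 6, A[0][1] + B[1][2] = 0 + -3 = -3, A[0][2] + B[2][2] = 6 + 10 = 16) = -3 (attained at k = 1)
  C[1][0] = min over k of (A[1][0] + B[0][0] = 9 + 1 = 10, A[1][1] + B[1][0] = 4 + 2 = 6, A[1][2] + B[2][0] = 9 + 8 = 17) = 6 (attained at k = 1)
  C[1][1] = min over k of (A[1][0] + B[0][1] = 9 + 10 = 19, A[1][1] + B[1][1] = 4 + 0 = 4, A[1][2] + B[2][1] = 9 + -5 = 4) = 4 (attained at k = 1)
  C[1][2] = min over k of (A[1][0] + B[0][2] = 9 + 7 = 16, A[1][1] + B[1][2] = 4 + -3 = 1, A[1][2] + B[2][2] = 9 + 10 = 19) = 1 (attained at k = 1)
  C[2][0] = min over k of (A[2][0] + B[0][0] = 6 + 1 = 7, A[2][1] + B[1][0] = 3 + 2 = 5, A[2][2] + B[2][0] = 7 + 8 = 15) = 5 (attained at k = 1)
  C[2][1] = min over k of (A[2][0] + B[0][1] = 6 + 10 = 16, A[2][1] + B[1][1] = 3 + 0 = 3, A[2][2] + B[2][1] = 7 + -5 = 2) = 2 (attained at k = 2)
  C[2][2] = min over k of (A[2][0] + B[0][2] = 6 + 7 = 13, A[2][1] + B[1][2] = 3 + -3 = 0, A[2][2] + B[2][2] = 7 + 10 = 17) = 0 (attained at k = 1)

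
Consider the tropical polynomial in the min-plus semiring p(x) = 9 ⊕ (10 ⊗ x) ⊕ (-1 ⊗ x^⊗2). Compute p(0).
p(0) = -1

A tropical monomial a ⊗ x^⊗i evaluates to a + i · x. Evaluating each term at x = 0:
  Term 0 contributes 9 + 0 · 0 = 9
  Term 1 contributes 10 + 1 · 0 = 10
  Term 2 contributes -1 + 2 · 0 = -1
p(0) = ⊕ of these = min[9, 10, -1] = -1.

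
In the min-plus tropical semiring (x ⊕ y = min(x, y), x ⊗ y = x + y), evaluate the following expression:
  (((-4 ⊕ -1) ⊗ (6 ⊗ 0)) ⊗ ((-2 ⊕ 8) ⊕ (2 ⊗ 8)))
(((-4 ⊕ -1) ⊗ (6 ⊗ 0)) ⊗ ((-2 ⊕ 8) ⊕ (2 ⊗ 8))) = 0

Expand innermost to outermost. Recall ⊕ takes the minimum of its arguments and ⊗ takes their sum. Working out the expression (((-4 ⊕ -1) ⊗ (6 ⊗ 0)) ⊗ ((-2 ⊕ 8) ⊕ (2 ⊗ 8))) gives 0.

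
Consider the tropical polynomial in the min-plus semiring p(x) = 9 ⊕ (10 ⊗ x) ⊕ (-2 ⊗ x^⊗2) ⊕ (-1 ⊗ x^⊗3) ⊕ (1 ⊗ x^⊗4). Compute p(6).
p(6) = 9

A tropical monomial a ⊗ x^⊗i evaluates to a + i · x. Evaluating each term at x = 6:
  Term 0 contributes 9 + 0 · 6 = 9
  Term 1 contributes 10 + 1 · 6 = 16
  Term 2 contributes -2 + 2 · 6 = 10
  Term 3 contributes -1 + 3 · 6 = 17
  Term 4 contributes 1 + 4 · 6 = 25
p(6) = ⊕ of these = min[9, 16, 10, 17, 25] = 9.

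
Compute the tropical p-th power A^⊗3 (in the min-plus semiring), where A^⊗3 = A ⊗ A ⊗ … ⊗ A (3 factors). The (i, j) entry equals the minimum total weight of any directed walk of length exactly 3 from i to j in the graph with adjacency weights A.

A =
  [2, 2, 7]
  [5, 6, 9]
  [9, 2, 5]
A^⊗3 =
  [6, 6, 11]
  [9, 9, 14]
  [9, 9, 14]

Each entry (A^⊗3)_ij equals the minimum over all length-3 walks i = v_0 → v_1 → … → v_3 = j of Σ_t A[v_t][v_{t+1}]. For example, for (i, j) = (0, 2) we minimise over 9 possible intermediate vertex sequences; the minimum is 11, attained along the walk 0 → 0 → 0 → 2.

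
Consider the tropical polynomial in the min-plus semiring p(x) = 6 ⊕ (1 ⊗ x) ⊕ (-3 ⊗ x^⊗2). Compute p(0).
p(0) = -3

A tropical monomial a ⊗ x^⊗i evaluates to a + i · x. Evaluating each term at x = 0:
  Term 0 contributes 6 + 0 · 0 = 6
  Term 1 contributes 1 + 1 · 0 = 1
  Term 2 contributes -3 + 2 · 0 = -3
p(0) = ⊕ of these = min[6, 1, -3] = -3.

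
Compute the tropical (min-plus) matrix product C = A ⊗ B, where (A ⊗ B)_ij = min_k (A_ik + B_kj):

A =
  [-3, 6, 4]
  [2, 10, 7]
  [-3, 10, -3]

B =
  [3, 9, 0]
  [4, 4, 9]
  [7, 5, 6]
A ⊗ B =
  [0, 6, -3]
  [5, 11, 2]
  [0, 2, -3]

Apply the min-plus product entry-by-entry:
  C[0][0] = min over k of (A[0][0] + B[0][0] = -3 + 3 = 0, A[0][1] + B[1][0] = 6 + 4 = 10, A[0][2] + B[2][0] = 4 + 7 = 11) = 0 (attained at k = 0)
  C[0][1] = min over k of (A[0][0] + B[0][1] = -3 + 9 = 6, A[0][1] + B[1][1] = 6 + 4 = 10, A[0][2] + B[2][1] = 4 + 5 = 9) = 6 (attained at k = 0)
  C[0][2] = min over k of (A[0][0] + B[0][2] = -3 + 0 = -3, A[0][1] + B[1][2] = 6 + 9 = 15, A[0][2] + B[2][2] = 4 + 6 = 10) = -3 (attained at k = 0)
  C[1][0] = min over k of (A[1][0] + B[0][0] = 2 + 3 = 5, A[1][1] + B[1][0] = 10 + 4 = 14, A[1][2] + B[2][0] = 7 + 7 = 14) = 5 (attained at k = 0)
  C[1][1] = min over k of (A[1][0] + B[0][1] = 2 + 9 = 11, A[1][1] + B[1][1] = 10 + 4 = 14, A[1][2] + B[2][1] = 7 + 5 = 12) = 11 (attained at k = 0)
  C[1][2] = min over k of (A[1][0] + B[0][2] = 2 + 0 = 2, A[1][1] + B[1][2] = 10 + 9 = 19, A[1][2] + B[2][2] = 7 + 6 = 13) = 2 (attained at k = 0)
  C[2][0] = min over k of (A[2][0] + B[0][0] = -3 + 3 = 0, A[2][1] + B[1][0] = 10 + 4 = 14, A[2][2] + B[2][0] = -3 + 7 = 4) = 0 (attained at k = 0)
  C[2][1] = min over k of (A[2][0] + B[0][1] = -3 + 9 = 6, A[2][1] + B[1][1] = 10 + 4 = 14, A[2][2] + B[2][1] = -3 + 5 = 2) = 2 (attained at k = 2)
  C[2][2] = min over k of (A[2][0] + B[0][2] = -3 + 0 = -3, A[2][1] + B[1][2] = 10 + 9 = 19, A[2][2] + B[2][2] = -3 + 6 = 3) = -3 (attained at k = 0)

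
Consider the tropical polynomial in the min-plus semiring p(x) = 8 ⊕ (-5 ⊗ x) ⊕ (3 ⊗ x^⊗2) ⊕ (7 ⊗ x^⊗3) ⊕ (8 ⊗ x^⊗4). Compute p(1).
p(1) = -4

A tropical monomial a ⊗ x^⊗i evaluates to a + i · x. Evaluating each term at x = 1:
  Term 0 contributes 8 + 0 · 1 = 8
  Term 1 contributes -5 + 1 · 1 = -4
  Term 2 contributes 3 + 2 · 1 = 5
  Term 3 contributes 7 + 3 · 1 = 10
  Term 4 contributes 8 + 4 · 1 = 12
p(1) = ⊕ of these = min[8, -4, 5, 10, 12] = -4.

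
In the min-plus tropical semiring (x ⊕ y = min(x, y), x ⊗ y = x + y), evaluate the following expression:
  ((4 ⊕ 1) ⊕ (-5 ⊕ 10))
((4 ⊕ 1) ⊕ (-5 ⊕ 10)) = -5

Expand innermost to outermost. Recall ⊕ takes the minimum of its arguments and ⊗ takes their sum. Working out the expression ((4 ⊕ 1) ⊕ (-5 ⊕ 10)) gives -5.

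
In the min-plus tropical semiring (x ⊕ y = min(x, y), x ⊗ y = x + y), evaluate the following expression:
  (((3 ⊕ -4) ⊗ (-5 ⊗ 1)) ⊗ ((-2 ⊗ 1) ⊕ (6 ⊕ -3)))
(((3 ⊕ -4) ⊗ (-5 ⊗ 1)) ⊗ ((-2 ⊗ 1) ⊕ (6 ⊕ -3))) = -11

Expand innermost to outermost. Recall ⊕ takes the minimum of its arguments and ⊗ takes their sum. Working out the expression (((3 ⊕ -4) ⊗ (-5 ⊗ 1)) ⊗ ((-2 ⊗ 1) ⊕ (6 ⊕ -3))) gives -11.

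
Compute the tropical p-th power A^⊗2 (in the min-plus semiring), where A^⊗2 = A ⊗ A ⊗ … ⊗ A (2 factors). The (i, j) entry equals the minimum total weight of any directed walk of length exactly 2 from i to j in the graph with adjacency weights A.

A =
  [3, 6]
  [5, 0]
A^⊗2 =
  [6, 6]
  [5, 0]

Each entry (A^⊗2)_ij equals the minimum over all length-2 walks i = v_0 → v_1 → … → v_2 = j of Σ_t A[v_t][v_{t+1}]. For example, for (i, j) = (0, 1) we minimise over 2 possible intermediate vertex sequences; the minimum is 6, attained along the walk 0 → 1 → 1.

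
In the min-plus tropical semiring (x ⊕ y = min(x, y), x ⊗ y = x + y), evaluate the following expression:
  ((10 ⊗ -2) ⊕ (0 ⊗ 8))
((10 ⊗ -2) ⊕ (0 ⊗ 8)) = 8

Expand innermost to outermost. Recall ⊕ takes the minimum of its arguments and ⊗ takes their sum. Working out the expression ((10 ⊗ -2) ⊕ (0 ⊗ 8)) gives 8.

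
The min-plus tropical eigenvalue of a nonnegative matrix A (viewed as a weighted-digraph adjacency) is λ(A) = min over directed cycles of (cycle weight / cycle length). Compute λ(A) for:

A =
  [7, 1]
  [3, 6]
λ(A) = 2

Enumerate directed cycles and compute their means (weight / length). Sample:
  cycle 0 → 0: weight = 7, length = 1, mean = 7/1 ≈ 7.000
  cycle 1 → 1: weight = 6, length = 1, mean = 6/1 ≈ 6.000
  cycle 0 → 1 → 0: weight = 4, length = 2, mean = 4/2 ≈ 2.000
  cycle 1 → 0 → 1: weight = 4, length = 2, mean = 4/2 ≈ 2.000
Minimum mean = 2.000, attained e.g. along the cycle 0 → 1 → 0 with weight 4 and length 2. So λ(A) = 4/2 = 2.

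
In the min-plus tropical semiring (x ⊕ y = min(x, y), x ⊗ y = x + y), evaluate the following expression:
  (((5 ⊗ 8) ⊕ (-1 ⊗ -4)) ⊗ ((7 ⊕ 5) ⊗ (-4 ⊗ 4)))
(((5 ⊗ 8) ⊕ (-1 ⊗ -4)) ⊗ ((7 ⊕ 5) ⊗ (-4 ⊗ 4))) = 0

Expand innermost to outermost. Recall ⊕ takes the minimum of its arguments and ⊗ takes their sum. Working out the expression (((5 ⊗ 8) ⊕ (-1 ⊗ -4)) ⊗ ((7 ⊕ 5) ⊗ (-4 ⊗ 4))) gives 0.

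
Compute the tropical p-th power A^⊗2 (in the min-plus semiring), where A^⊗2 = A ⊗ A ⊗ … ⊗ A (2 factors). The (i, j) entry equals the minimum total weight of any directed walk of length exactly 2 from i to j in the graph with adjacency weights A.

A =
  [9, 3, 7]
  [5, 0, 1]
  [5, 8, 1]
A^⊗2 =
  [8, 3, 4]
  [5, 0, 1]
  [6, 8, 2]

Each entry (A^⊗2)_ij equals the minimum over all length-2 walks i = v_0 → v_1 → … → v_2 = j of Σ_t A[v_t][v_{t+1}]. For example, for (i, j) = (0, 2) we minimise over 3 possible intermediate vertex sequences; the minimum is 4, attained along the walk 0 → 1 → 2.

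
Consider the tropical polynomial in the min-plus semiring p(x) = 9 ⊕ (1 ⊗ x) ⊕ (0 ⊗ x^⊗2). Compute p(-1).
p(-1) = -2

A tropical monomial a ⊗ x^⊗i evaluates to a + i · x. Evaluating each term at x = -1:
  Term 0 contributes 9 + 0 · -1 = 9
  Term 1 contributes 1 + 1 · -1 = 0
  Term 2 contributes 0 + 2 · -1 = -2
p(-1) = ⊕ of these = min[9, 0, -2] = -2.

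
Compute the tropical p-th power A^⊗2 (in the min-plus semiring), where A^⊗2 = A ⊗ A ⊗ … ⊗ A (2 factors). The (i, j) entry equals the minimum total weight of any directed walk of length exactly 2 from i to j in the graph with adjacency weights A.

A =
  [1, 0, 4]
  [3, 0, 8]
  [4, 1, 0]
A^⊗2 =
  [2, 0, 4]
  [3, 0, 7]
  [4, 1, 0]

Each entry (A^⊗2)_ij equals the minimum over all length-2 walks i = v_0 → v_1 → … → v_2 = j of Σ_t A[v_t][v_{t+1}]. For example, for (i, j) = (0, 2) we minimise over 3 possible intermediate vertex sequences; the minimum is 4, attained along the walk 0 → 2 → 2.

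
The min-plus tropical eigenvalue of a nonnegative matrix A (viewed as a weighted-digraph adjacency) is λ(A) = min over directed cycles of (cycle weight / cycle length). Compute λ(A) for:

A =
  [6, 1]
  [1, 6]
λ(A) = 1

Enumerate directed cycles and compute their means (weight / length). Sample:
  cycle 0 → 0: weight = 6, length = 1, mean = 6/1 ≈ 6.000
  cycle 1 → 1: weight = 6, length = 1, mean = 6/1 ≈ 6.000
  cycle 0 → 1 → 0: weight = 2, length = 2, mean = 2/2 ≈ 1.000
  cycle 1 → 0 → 1: weight = 2, length = 2, mean = 2/2 ≈ 1.000
Minimum mean = 1.000, attained e.g. along the cycle 0 → 1 → 0 with weight 2 and length 2. So λ(A) = 2/2 = 1.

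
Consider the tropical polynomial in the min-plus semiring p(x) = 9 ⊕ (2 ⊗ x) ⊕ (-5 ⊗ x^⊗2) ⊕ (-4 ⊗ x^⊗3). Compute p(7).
p(7) = 9

A tropical monomial a ⊗ x^⊗i evaluates to a + i · x. Evaluating each term at x = 7:
  Term 0 contributes 9 + 0 · 7 = 9
  Term 1 contributes 2 + 1 · 7 = 9
  Term 2 contributes -5 + 2 · 7 = 9
  Term 3 contributes -4 + 3 · 7 = 17
p(7) = ⊕ of these = min[9, 9, 9, 17] = 9.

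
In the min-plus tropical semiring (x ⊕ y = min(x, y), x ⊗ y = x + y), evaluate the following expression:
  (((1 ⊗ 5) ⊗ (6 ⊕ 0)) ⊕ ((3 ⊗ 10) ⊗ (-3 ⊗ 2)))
(((1 ⊗ 5) ⊗ (6 ⊕ 0)) ⊕ ((3 ⊗ 10) ⊗ (-3 ⊗ 2))) = 6

Expand innermost to outermost. Recall ⊕ takes the minimum of its arguments and ⊗ takes their sum. Working out the expression (((1 ⊗ 5) ⊗ (6 ⊕ 0)) ⊕ ((3 ⊗ 10) ⊗ (-3 ⊗ 2))) gives 6.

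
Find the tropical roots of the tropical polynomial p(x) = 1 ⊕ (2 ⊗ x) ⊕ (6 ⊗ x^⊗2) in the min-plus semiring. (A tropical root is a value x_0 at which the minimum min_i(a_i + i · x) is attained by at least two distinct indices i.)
Roots: {-4, -1}

Each tropical root is a break point of the lower envelope of the lines y = a_i + i · x (there are 3 lines, with slopes 0, 1, ..., 2). Only the lines that attain the minimum somewhere contribute to roots; other lines are dominated. Here the surviving (envelope) indices are i = 2, i = 1, i = 0.
Intersections between consecutive envelope lines give the roots: for adjacent envelope indices i < j the intersection is x = (a_i − a_j) / (j − i). Reading off the sorted break points: {-4, -1}.
Verification: at each break x_0, at least two indices attain the minimum of min_i(a_i + i · x_0).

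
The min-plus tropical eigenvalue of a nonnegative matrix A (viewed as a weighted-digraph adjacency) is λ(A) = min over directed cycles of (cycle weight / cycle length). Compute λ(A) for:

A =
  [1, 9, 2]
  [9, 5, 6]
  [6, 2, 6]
λ(A) = 1

Enumerate directed cycles and compute their means (weight / length). Sample:
  cycle 0 → 0: weight = 1, length = 1, mean = 1/1 ≈ 1.000
  cycle 1 → 1: weight = 5, length = 1, mean = 5/1 ≈ 5.000
  cycle 2 → 2: weight = 6, length = 1, mean = 6/1 ≈ 6.000
  cycle 0 → 1 → 0: weight = 18, length = 2, mean = 18/2 ≈ 9.000
  cycle 0 → 2 → 0: weight = 8, length = 2, mean = 8/2 ≈ 4.000
  cycle 1 → 0 → 1: weight = 18, length = 2, mean = 18/2 ≈ 9.000
Minimum mean = 1.000, attained e.g. along the cycle 0 → 0 with weight 1 and length 1. So λ(A) = 1/1 = 1.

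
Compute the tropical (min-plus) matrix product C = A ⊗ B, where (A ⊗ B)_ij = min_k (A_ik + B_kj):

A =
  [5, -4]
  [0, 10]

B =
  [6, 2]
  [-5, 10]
A ⊗ B =
  [-9, 6]
  [5, 2]

Apply the min-plus product entry-by-entry:
  C[0][0] = min over k of (A[0][0] + B[0][0] = 5 + 6 = 11, A[0][1] + B[1][0] = -4 + -5 = -9) = -9 (attained at k = 1)
  C[0][1] = min over k of (A[0][0] + B[0][1] = 5 + 2 = 7, A[0][1] + B[1][1] = -4 + 10 = 6) = 6 (attained at k = 1)
  C[1][0] = min over k of (A[1][0] + B[0][0] = 0 + 6 = 6, A[1][1] + B[1][0] = 10 + -5 = 5) = 5 (attained at k = 1)
  C[1][1] = min over k of (A[1][0] + B[0][1] = 0 + 2 = 2, A[1][1] + B[1][1] = 10 + 10 = 20) = 2 (attained at k = 0)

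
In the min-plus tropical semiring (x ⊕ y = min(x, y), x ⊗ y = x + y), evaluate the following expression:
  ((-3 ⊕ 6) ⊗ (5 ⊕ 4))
((-3 ⊕ 6) ⊗ (5 ⊕ 4)) = 1

Expand innermost to outermost. Recall ⊕ takes the minimum of its arguments and ⊗ takes their sum. Working out the expression ((-3 ⊕ 6) ⊗ (5 ⊕ 4)) gives 1.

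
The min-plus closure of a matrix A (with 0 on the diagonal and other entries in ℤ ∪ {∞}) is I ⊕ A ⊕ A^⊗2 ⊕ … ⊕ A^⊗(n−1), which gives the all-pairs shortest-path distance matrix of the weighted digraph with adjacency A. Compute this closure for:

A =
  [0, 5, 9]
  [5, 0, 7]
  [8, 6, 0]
Closure =
  [0, 5, 9]
  [5, 0, 7]
  [8, 6, 0]

This is the Floyd-Warshall all-pairs shortest-path computation. For each intermediate vertex k = 0, 1, …, 2, update dist[i][j] ← min(dist[i][j], dist[i][k] + dist[k][j]). The final matrix gives, for each (i, j), the minimum total weight of any directed path from i to j (possibly empty when i = j).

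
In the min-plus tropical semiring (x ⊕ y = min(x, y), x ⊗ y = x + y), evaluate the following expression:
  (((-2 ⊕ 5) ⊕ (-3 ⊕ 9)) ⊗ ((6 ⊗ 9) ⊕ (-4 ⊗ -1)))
(((-2 ⊕ 5) ⊕ (-3 ⊕ 9)) ⊗ ((6 ⊗ 9) ⊕ (-4 ⊗ -1))) = -8

Expand innermost to outermost. Recall ⊕ takes the minimum of its arguments and ⊗ takes their sum. Working out the expression (((-2 ⊕ 5) ⊕ (-3 ⊕ 9)) ⊗ ((6 ⊗ 9) ⊕ (-4 ⊗ -1))) gives -8.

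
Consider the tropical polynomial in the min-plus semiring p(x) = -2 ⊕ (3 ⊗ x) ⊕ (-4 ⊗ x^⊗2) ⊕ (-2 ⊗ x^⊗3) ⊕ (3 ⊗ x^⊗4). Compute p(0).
p(0) = -4

A tropical monomial a ⊗ x^⊗i evaluates to a + i · x. Evaluating each term at x = 0:
  Term 0 contributes -2 + 0 · 0 = -2
  Term 1 contributes 3 + 1 · 0 = 3
  Term 2 contributes -4 + 2 · 0 = -4
  Term 3 contributes -2 + 3 · 0 = -2
  Term 4 contributes 3 + 4 · 0 = 3
p(0) = ⊕ of these = min[-2, 3, -4, -2, 3] = -4.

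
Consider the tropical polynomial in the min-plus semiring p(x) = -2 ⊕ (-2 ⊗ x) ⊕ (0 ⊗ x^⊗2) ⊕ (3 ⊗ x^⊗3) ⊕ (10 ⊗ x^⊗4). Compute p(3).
p(3) = -2

A tropical monomial a ⊗ x^⊗i evaluates to a + i · x. Evaluating each term at x = 3:
  Term 0 contributes -2 + 0 · 3 = -2
  Term 1 contributes -2 + 1 · 3 = 1
  Term 2 contributes 0 + 2 · 3 = 6
  Term 3 contributes 3 + 3 · 3 = 12
  Term 4 contributes 10 + 4 · 3 = 22
p(3) = ⊕ of these = min[-2, 1, 6, 12, 22] = -2.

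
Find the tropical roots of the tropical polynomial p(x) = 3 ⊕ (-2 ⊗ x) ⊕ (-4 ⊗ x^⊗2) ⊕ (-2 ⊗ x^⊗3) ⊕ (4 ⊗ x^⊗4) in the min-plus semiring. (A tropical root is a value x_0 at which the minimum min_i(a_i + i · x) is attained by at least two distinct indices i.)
Roots: {-6, -2, 2, 5}

Each tropical root is a break point of the lower envelope of the lines y = a_i + i · x (there are 5 lines, with slopes 0, 1, ..., 4). Only the lines that attain the minimum somewhere contribute to roots; other lines are dominated. Here the surviving (envelope) indices are i = 4, i = 3, i = 2, i = 1, i = 0.
Intersections between consecutive envelope lines give the roots: for adjacent envelope indices i < j the intersection is x = (a_i − a_j) / (j − i). Reading off the sorted break points: {-6, -2, 2, 5}.
Verification: at each break x_0, at least two indices attain the minimum of min_i(a_i + i · x_0).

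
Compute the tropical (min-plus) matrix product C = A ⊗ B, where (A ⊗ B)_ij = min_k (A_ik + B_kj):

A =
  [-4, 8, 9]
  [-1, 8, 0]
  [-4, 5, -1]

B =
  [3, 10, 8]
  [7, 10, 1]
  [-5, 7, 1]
A ⊗ B =
  [-1, 6, 4]
  [-5, 7, 1]
  [-6, 6, 0]

Apply the min-plus product entry-by-entry:
  C[0][0] = min over k of (A[0][0] + B[0][0] = -4 + 3 = -1, A[0][1] + B[1][0] = 8 + 7 = 15, A[0][2] + B[2][0] = 9 + -5 = 4) = -1 (attained at k = 0)
  C[0][1] = min over k of (A[0][0] + B[0][1] = -4 + 10 = 6, A[0][1] + B[1][1] = 8 + 10 = 18, A[0][2] + B[2][1] = 9 + 7 = 16) = 6 (attained at k = 0)
  C[0][2] = min over k of (A[0][0] + B[0][2] = -4 + 8 = 4, A[0][1] + B[1][2] = 8 + 1 = 9, A[0][2] + B[2][2] = 9 + 1 = 10) = 4 (attained at k = 0)
  C[1][0] = min over k of (A[1][0] + B[0][0] = -1 + 3 = 2, A[1][1] + B[1][0] = 8 + 7 = 15, A[1][2] + B[2][0] = 0 + -5 = -5) = -5 (attained at k = 2)
  C[1][1] = min over k of (A[1][0] + B[0][1] = -1 + 10 = 9, A[1][1] + B[1][1] = 8 + 10 = 18, A[1][2] + B[2][1] = 0 + 7 = 7) = 7 (attained at k = 2)
  C[1][2] = min over k of (A[1][0] + B[0][2] = -1 + 8 = 7, A[1][1] + B[1][2] = 8 + 1 = 9, A[1][2] + B[2][2] = 0 + 1 = 1) = 1 (attained at k = 2)
  C[2][0] = min over k of (A[2][0] + B[0][0] = -4 + 3 = -1, A[2][1] + B[1][0] = 5 + 7 = 12, A[2][2] + B[2][0] = -1 + -5 = -6) = -6 (attained at k = 2)
  C[2][1] = min over k of (A[2][0] + B[0][1] = -4 + 10 = 6, A[2][1] + B[1][1] = 5 + 10 = 15, A[2][2] + B[2][1] = -1 + 7 = 6) = 6 (attained at k = 0)
  C[2][2] = min over k of (A[2][0] + B[0][2] = -4 + 8 = 4, A[2][1] + B[1][2] = 5 + 1 = 6, A[2][2] + B[2][2] = -1 + 1 = 0) = 0 (attained at k = 2)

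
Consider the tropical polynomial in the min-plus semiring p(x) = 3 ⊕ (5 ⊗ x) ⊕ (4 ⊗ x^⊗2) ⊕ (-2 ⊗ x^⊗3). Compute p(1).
p(1) = 1

A tropical monomial a ⊗ x^⊗i evaluates to a + i · x. Evaluating each term at x = 1:
  Term 0 contributes 3 + 0 · 1 = 3
  Term 1 contributes 5 + 1 · 1 = 6
  Term 2 contributes 4 + 2 · 1 = 6
  Term 3 contributes -2 + 3 · 1 = 1
p(1) = ⊕ of these = min[3, 6, 6, 1] = 1.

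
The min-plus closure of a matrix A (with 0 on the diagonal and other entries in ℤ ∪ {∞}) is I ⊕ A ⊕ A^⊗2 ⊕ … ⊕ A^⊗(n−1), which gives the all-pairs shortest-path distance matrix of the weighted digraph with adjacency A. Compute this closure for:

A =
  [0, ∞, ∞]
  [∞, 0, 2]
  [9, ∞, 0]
Closure =
  [0, ∞, ∞]
  [11, 0, 2]
  [9, ∞, 0]

This is the Floyd-Warshall all-pairs shortest-path computation. For each intermediate vertex k = 0, 1, …, 2, update dist[i][j] ← min(dist[i][j], dist[i][k] + dist[k][j]). The final matrix gives, for each (i, j), the minimum total weight of any directed path from i to j (possibly empty when i = j).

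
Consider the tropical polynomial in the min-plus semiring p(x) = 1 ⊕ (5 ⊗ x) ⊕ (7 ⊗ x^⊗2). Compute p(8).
p(8) = 1

A tropical monomial a ⊗ x^⊗i evaluates to a + i · x. Evaluating each term at x = 8:
  Term 0 contributes 1 + 0 · 8 = 1
  Term 1 contributes 5 + 1 · 8 = 13
  Term 2 contributes 7 + 2 · 8 = 23
p(8) = ⊕ of these = min[1, 13, 23] = 1.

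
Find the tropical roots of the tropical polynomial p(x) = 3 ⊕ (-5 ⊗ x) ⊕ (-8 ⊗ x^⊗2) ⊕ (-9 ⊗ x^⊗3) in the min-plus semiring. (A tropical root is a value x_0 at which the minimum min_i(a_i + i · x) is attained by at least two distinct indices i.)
Roots: {1, 3, 8}

Each tropical root is a break point of the lower envelope of the lines y = a_i + i · x (there are 4 lines, with slopes 0, 1, ..., 3). Only the lines that attain the minimum somewhere contribute to roots; other lines are dominated. Here the surviving (envelope) indices are i = 3, i = 2, i = 1, i = 0.
Intersections between consecutive envelope lines give the roots: for adjacent envelope indices i < j the intersection is x = (a_i − a_j) / (j − i). Reading off the sorted break points: {1, 3, 8}.
Verification: at each break x_0, at least two indices attain the minimum of min_i(a_i + i · x_0).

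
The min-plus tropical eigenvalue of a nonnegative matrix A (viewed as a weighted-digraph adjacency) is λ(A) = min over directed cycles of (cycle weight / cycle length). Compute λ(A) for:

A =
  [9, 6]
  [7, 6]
λ(A) = 6

Enumerate directed cycles and compute their means (weight / length). Sample:
  cycle 0 → 0: weight = 9, length = 1, mean = 9/1 ≈ 9.000
  cycle 1 → 1: weight = 6, length = 1, mean = 6/1 ≈ 6.000
  cycle 0 → 1 → 0: weight = 13, length = 2, mean = 13/2 ≈ 6.500
  cycle 1 → 0 → 1: weight = 13, length = 2, mean = 13/2 ≈ 6.500
Minimum mean = 6.000, attained e.g. along the cycle 1 → 1 with weight 6 and length 1. So λ(A) = 6/1 = 6.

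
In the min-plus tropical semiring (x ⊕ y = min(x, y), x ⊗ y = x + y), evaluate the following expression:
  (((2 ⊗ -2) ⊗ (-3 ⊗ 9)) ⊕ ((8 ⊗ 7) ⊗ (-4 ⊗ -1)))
(((2 ⊗ -2) ⊗ (-3 ⊗ 9)) ⊕ ((8 ⊗ 7) ⊗ (-4 ⊗ -1))) = 6

Expand innermost to outermost. Recall ⊕ takes the minimum of its arguments and ⊗ takes their sum. Working out the expression (((2 ⊗ -2) ⊗ (-3 ⊗ 9)) ⊕ ((8 ⊗ 7) ⊗ (-4 ⊗ -1))) gives 6.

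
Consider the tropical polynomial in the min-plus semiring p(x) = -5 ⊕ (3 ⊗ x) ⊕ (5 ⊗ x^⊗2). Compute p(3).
p(3) = -5

A tropical monomial a ⊗ x^⊗i evaluates to a + i · x. Evaluating each term at x = 3:
  Term 0 contributes -5 + 0 · 3 = -5
  Term 1 contributes 3 + 1 · 3 = 6
  Term 2 contributes 5 + 2 · 3 = 11
p(3) = ⊕ of these = min[-5, 6, 11] = -5.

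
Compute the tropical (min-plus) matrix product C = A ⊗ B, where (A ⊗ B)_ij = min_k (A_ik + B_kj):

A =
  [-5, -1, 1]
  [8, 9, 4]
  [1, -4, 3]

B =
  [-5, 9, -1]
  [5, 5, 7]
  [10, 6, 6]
A ⊗ B =
  [-10, 4, -6]
  [3, 10, 7]
  [-4, 1, 0]

Apply the min-plus product entry-by-entry:
  C[0][0] = min over k of (A[0][0] + B[0][0] = -5 + -5 = -10, A[0][1] + B[1][0] = -1 + 5 = 4, A[0][2] + B[2][0] = 1 + 10 = 11) = -10 (attained at k = 0)
  C[0][1] = min over k of (A[0][0] + B[0][1] = -5 + 9 = 4, A[0][1] + B[1][1] = -1 + 5 = 4, A[0][2] + B[2][1] = 1 + 6 = 7) = 4 (attained at k = 0)
  C[0][2] = min over k of (A[0][0] + B[0][2] = -5 + -1 = -6, A[0][1] + B[1][2] = -1 + 7 = 6, A[0][2] + B[2][2] = 1 + 6 = 7) = -6 (attained at k = 0)
  C[1][0] = min over k of (A[1][0] + B[0][0] = 8 + -5 = 3, A[1][1] + B[1][0] = 9 + 5 = 14, A[1][2] + B[2][0] = 4 + 10 = 14) = 3 (attained at k = 0)
  C[1][1] = min over k of (A[1][0] + B[0][1] = 8 + 9 = 17, A[1][1] + B[1][1] = 9 + 5 = 14, A[1][2] + B[2][1] = 4 + 6 = 10) = 10 (attained at k = 2)
  C[1][2] = min over k of (A[1][0] + B[0][2] = 8 + -1 = 7, A[1][1] + B[1][2] = 9 + 7 = 16, A[1][2] + B[2][2] = 4 + 6 = 10) = 7 (attained at k = 0)
  C[2][0] = min over k of (A[2][0] + B[0][0] = 1 + -5 = -4, A[2][1] + B[1][0] = -4 + 5 = 1, A[2][2] + B[2][0] = 3 + 10 = 13) = -4 (attained at k = 0)
  C[2][1] = min over k of (A[2][0] + B[0][1] = 1 + 9 = 10, A[2][1] + B[1][1] = -4 + 5 = 1, A[2][2] + B[2][1] = 3 + 6 = 9) = 1 (attained at k = 1)
  C[2][2] = min over k of (A[2][0] + B[0][2] = 1 + -1 = 0, A[2][1] + B[1][2] = -4 + 7 = 3, A[2][2] + B[2][2] = 3 + 6 = 9) = 0 (attained at k = 0)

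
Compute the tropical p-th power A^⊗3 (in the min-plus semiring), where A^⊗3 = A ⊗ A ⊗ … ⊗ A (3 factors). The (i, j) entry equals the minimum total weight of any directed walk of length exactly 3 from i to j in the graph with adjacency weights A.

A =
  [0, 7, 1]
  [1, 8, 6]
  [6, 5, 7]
A^⊗3 =
  [0, 6, 1]
  [1, 7, 2]
  [6, 12, 7]

Each entry (A^⊗3)_ij equals the minimum over all length-3 walks i = v_0 → v_1 → … → v_3 = j of Σ_t A[v_t][v_{t+1}]. For example, for (i, j) = (0, 2) we minimise over 9 possible intermediate vertex sequences; the minimum is 1, attained along the walk 0 → 0 → 0 → 2.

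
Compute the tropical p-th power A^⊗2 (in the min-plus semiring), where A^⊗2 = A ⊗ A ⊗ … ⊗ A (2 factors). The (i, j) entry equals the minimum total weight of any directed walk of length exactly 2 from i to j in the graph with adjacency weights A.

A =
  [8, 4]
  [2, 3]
A^⊗2 =
  [6, 7]
  [5, 6]

Each entry (A^⊗2)_ij equals the minimum over all length-2 walks i = v_0 → v_1 → … → v_2 = j of Σ_t A[v_t][v_{t+1}]. For example, for (i, j) = (0, 1) we minimise over 2 possible intermediate vertex sequences; the minimum is 7, attained along the walk 0 → 1 → 1.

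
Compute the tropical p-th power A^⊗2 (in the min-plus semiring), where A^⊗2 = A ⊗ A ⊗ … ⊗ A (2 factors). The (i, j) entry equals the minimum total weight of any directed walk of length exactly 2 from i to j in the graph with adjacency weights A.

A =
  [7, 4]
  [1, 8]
A^⊗2 =
  [5, 11]
  [8, 5]

Each entry (A^⊗2)_ij equals the minimum over all length-2 walks i = v_0 → v_1 → … → v_2 = j of Σ_t A[v_t][v_{t+1}]. For example, for (i, j) = (0, 1) we minimise over 2 possible intermediate vertex sequences; the minimum is 11, attained along the walk 0 → 0 → 1.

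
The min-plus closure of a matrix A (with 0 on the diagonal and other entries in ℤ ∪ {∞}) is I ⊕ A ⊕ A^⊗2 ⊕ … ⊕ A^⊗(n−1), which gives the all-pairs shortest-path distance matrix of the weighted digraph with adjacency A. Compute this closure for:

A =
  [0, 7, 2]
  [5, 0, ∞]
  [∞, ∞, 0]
Closure =
  [0, 7, 2]
  [5, 0, 7]
  [∞, ∞, 0]

This is the Floyd-Warshall all-pairs shortest-path computation. For each intermediate vertex k = 0, 1, …, 2, update dist[i][j] ← min(dist[i][j], dist[i][k] + dist[k][j]). The final matrix gives, for each (i, j), the minimum total weight of any directed path from i to j (possibly empty when i = j).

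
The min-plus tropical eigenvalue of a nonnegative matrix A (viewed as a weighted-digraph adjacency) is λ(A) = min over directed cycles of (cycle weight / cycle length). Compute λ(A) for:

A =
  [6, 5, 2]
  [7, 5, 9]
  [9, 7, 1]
λ(A) = 1

Enumerate directed cycles and compute their means (weight / length). Sample:
  cycle 0 → 0: weight = 6, length = 1, mean = 6/1 ≈ 6.000
  cycle 1 → 1: weight = 5, length = 1, mean = 5/1 ≈ 5.000
  cycle 2 → 2: weight = 1, length = 1, mean = 1/1 ≈ 1.000
  cycle 0 → 1 → 0: weight = 12, length = 2, mean = 12/2 ≈ 6.000
  cycle 0 → 2 → 0: weight = 11, length = 2, mean = 11/2 ≈ 5.500
  cycle 1 → 0 → 1: weight = 12, length = 2, mean = 12/2 ≈ 6.000
Minimum mean = 1.000, attained e.g. along the cycle 2 → 2 with weight 1 and length 1. So λ(A) = 1/1 = 1.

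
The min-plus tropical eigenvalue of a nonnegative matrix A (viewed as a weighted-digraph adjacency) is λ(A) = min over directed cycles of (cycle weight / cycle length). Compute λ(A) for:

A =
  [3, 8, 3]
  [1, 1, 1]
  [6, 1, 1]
λ(A) = 1

Enumerate directed cycles and compute their means (weight / length). Sample:
  cycle 0 → 0: weight = 3, length = 1, mean = 3/1 ≈ 3.000
  cycle 1 → 1: weight = 1, length = 1, mean = 1/1 ≈ 1.000
  cycle 2 → 2: weight = 1, length = 1, mean = 1/1 ≈ 1.000
  cycle 0 → 1 → 0: weight = 9, length = 2, mean = 9/2 ≈ 4.500
  cycle 0 → 2 → 0: weight = 9, length = 2, mean = 9/2 ≈ 4.500
  cycle 1 → 0 → 1: weight = 9, length = 2, mean = 9/2 ≈ 4.500
Minimum mean = 1.000, attained e.g. along the cycle 1 → 1 with weight 1 and length 1. So λ(A) = 1/1 = 1.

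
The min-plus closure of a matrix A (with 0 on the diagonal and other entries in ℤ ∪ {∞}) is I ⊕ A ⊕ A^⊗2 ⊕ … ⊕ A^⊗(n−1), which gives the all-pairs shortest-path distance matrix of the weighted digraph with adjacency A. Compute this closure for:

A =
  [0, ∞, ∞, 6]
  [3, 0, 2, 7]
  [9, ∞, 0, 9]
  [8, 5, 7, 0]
Closure =
  [0, 11, 13, 6]
  [3, 0, 2, 7]
  [9, 14, 0, 9]
  [8, 5, 7, 0]

This is the Floyd-Warshall all-pairs shortest-path computation. For each intermediate vertex k = 0, 1, …, 3, update dist[i][j] ← min(dist[i][j], dist[i][k] + dist[k][j]). The final matrix gives, for each (i, j), the minimum total weight of any directed path from i to j (possibly empty when i = j).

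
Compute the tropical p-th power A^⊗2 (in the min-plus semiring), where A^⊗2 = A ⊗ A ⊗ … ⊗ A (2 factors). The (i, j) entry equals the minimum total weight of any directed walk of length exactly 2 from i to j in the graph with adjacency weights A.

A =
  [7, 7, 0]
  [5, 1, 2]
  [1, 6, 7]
A^⊗2 =
  [1, 6, 7]
  [3, 2, 3]
  [8, 7, 1]

Each entry (A^⊗2)_ij equals the minimum over all length-2 walks i = v_0 → v_1 → … → v_2 = j of Σ_t A[v_t][v_{t+1}]. For example, for (i, j) = (0, 2) we minimise over 3 possible intermediate vertex sequences; the minimum is 7, attained along the walk 0 → 0 → 2.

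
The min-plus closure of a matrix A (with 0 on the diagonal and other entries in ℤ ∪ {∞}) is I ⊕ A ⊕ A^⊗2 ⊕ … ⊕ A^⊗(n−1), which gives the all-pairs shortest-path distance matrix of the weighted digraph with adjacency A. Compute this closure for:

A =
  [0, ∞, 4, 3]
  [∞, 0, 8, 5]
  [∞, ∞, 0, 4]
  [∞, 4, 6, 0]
Closure =
  [0, 7, 4, 3]
  [∞, 0, 8, 5]
  [∞, 8, 0, 4]
  [∞, 4, 6, 0]

This is the Floyd-Warshall all-pairs shortest-path computation. For each intermediate vertex k = 0, 1, …, 3, update dist[i][j] ← min(dist[i][j], dist[i][k] + dist[k][j]). The final matrix gives, for each (i, j), the minimum total weight of any directed path from i to j (possibly empty when i = j).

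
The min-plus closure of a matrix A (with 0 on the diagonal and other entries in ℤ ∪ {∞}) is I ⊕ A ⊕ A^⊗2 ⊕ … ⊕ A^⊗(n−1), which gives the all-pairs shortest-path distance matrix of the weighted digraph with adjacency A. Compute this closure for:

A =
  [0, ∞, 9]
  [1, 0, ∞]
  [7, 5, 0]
Closure =
  [0, 14, 9]
  [1, 0, 10]
  [6, 5, 0]

This is the Floyd-Warshall all-pairs shortest-path computation. For each intermediate vertex k = 0, 1, …, 2, update dist[i][j] ← min(dist[i][j], dist[i][k] + dist[k][j]). The final matrix gives, for each (i, j), the minimum total weight of any directed path from i to j (possibly empty when i = j).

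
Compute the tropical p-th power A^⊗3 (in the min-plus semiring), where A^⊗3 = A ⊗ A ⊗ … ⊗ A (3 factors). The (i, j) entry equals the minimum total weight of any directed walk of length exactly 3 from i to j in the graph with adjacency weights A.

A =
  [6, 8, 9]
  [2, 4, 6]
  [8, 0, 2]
A^⊗3 =
  [11, 11, 13]
  [8, 8, 10]
  [4, 4, 6]

Each entry (A^⊗3)_ij equals the minimum over all length-3 walks i = v_0 → v_1 → … → v_3 = j of Σ_t A[v_t][v_{t+1}]. For example, for (i, j) = (0, 2) we minimise over 9 possible intermediate vertex sequences; the minimum is 13, attained along the walk 0 → 2 → 2 → 2.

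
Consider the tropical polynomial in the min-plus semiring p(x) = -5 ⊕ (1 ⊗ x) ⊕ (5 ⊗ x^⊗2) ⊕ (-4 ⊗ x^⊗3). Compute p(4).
p(4) = -5

A tropical monomial a ⊗ x^⊗i evaluates to a + i · x. Evaluating each term at x = 4:
  Term 0 contributes -5 + 0 · 4 = -5
  Term 1 contributes 1 + 1 · 4 = 5
  Term 2 contributes 5 + 2 · 4 = 13
  Term 3 contributes -4 + 3 · 4 = 8
p(4) = ⊕ of these = min[-5, 5, 13, 8] = -5.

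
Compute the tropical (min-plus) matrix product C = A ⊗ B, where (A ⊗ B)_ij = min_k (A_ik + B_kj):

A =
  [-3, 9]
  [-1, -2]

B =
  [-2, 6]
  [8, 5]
A ⊗ B =
  [-5, 3]
  [-3, 3]

Apply the min-plus product entry-by-entry:
  C[0][0] = min over k of (A[0][0] + B[0][0] = -3 + -2 = -5, A[0][1] + B[1][0] = 9 + 8 = 17) = -5 (attained at k = 0)
  C[0][1] = min over k of (A[0][0] + B[0][1] = -3 + 6 = 3, A[0][1] + B[1][1] = 9 + 5 = 14) = 3 (attained at k = 0)
  C[1][0] = min over k of (A[1][0] + B[0][0] = -1 + -2 = -3, A[1][1] + B[1][0] = -2 + 8 = 6) = -3 (attained at k = 0)
  C[1][1] = min over k of (A[1][0] + B[0][1] = -1 + 6 = 5, A[1][1] + B[1][1] = -2 + 5 = 3) = 3 (attained at k = 1)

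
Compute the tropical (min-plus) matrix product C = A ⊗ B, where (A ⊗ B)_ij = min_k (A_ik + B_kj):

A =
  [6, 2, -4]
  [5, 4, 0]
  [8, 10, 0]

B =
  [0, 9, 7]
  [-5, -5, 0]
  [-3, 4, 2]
A ⊗ B =
  [-7, -3, -2]
  [-3, -1, 2]
  [-3, 4, 2]

Apply the min-plus product entry-by-entry:
  C[0][0] = min over k of (A[0][0] + B[0][0] = 6 + 0 = 6, A[0][1] + B[1][0] = 2 + -5 = -3, A[0][2] + B[2][0] = -4 + -3 = -7) = -7 (attained at k = 2)
  C[0][1] = min over k of (A[0][0] + B[0][1] = 6 + 9 = 15, A[0][1] + B[1][1] = 2 + -5 = -3, A[0][2] + B[2][1] = -4 + 4 = 0) = -3 (attained at k = 1)
  C[0][2] = min over k of (A[0][0] + B[0][2] = 6 + 7 = 13, A[0][1] + B[1][2] = 2 + 0 = 2, A[0][2] + B[2][2] = -4 + 2 = -2) = -2 (attained at k = 2)
  C[1][0] = min over k of (A[1][0] + B[0][0] = 5 + 0 = 5, A[1][1] + B[1][0] = 4 + -5 = -1, A[1][2] + B[2][0] = 0 + -3 = -3) = -3 (attained at k = 2)
  C[1][1] = min over k of (A[1][0] + B[0][1] = 5 + 9 = 14, A[1][1] + B[1][1] = 4 + -5 = -1, A[1][2] + B[2][1] = 0 + 4 = 4) = -1 (attained at k = 1)
  C[1][2] = min over k of (A[1][0] + B[0][2] = 5 + 7 = 12, A[1][1] + B[1][2] = 4 + 0 = 4, A[1][2] + B[2][2] = 0 + 2 = 2) = 2 (attained at k = 2)
  C[2][0] = min over k of (A[2][0] + B[0][0] = 8 + 0 = 8, A[2][1] + B[1][0] = 10 + -5 = 5, A[2][2] + B[2][0] = 0 + -3 = -3) = -3 (attained at k = 2)
  C[2][1] = min over k of (A[2][0] + B[0][1] = 8 + 9 = 17, A[2][1] + B[1][1] = 10 + -5 = 5, A[2][2] + B[2][1] = 0 + 4 = 4) = 4 (attained at k = 2)
  C[2][2] = min over k of (A[2][0] + B[0][2] = 8 + 7 = 15, A[2][1] + B[1][2] = 10 + 0 = 10, A[2][2] + B[2][2] = 0 + 2 = 2) = 2 (attained at k = 2)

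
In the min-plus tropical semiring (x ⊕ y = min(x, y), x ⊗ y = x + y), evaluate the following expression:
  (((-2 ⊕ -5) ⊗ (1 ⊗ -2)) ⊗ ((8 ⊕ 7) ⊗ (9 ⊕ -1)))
(((-2 ⊕ -5) ⊗ (1 ⊗ -2)) ⊗ ((8 ⊕ 7) ⊗ (9 ⊕ -1))) = 0

Expand innermost to outermost. Recall ⊕ takes the minimum of its arguments and ⊗ takes their sum. Working out the expression (((-2 ⊕ -5) ⊗ (1 ⊗ -2)) ⊗ ((8 ⊕ 7) ⊗ (9 ⊕ -1))) gives 0.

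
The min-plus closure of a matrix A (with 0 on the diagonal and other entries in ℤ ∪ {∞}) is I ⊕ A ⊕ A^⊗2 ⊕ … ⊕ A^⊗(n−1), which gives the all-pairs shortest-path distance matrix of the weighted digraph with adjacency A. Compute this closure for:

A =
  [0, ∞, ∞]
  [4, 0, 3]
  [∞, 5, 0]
Closure =
  [0, ∞, ∞]
  [4, 0, 3]
  [9, 5, 0]

This is the Floyd-Warshall all-pairs shortest-path computation. For each intermediate vertex k = 0, 1, …, 2, update dist[i][j] ← min(dist[i][j], dist[i][k] + dist[k][j]). The final matrix gives, for each (i, j), the minimum total weight of any directed path from i to j (possibly empty when i = j).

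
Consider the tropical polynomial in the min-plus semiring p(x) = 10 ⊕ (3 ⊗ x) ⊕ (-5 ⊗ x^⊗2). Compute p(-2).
p(-2) = -9

A tropical monomial a ⊗ x^⊗i evaluates to a + i · x. Evaluating each term at x = -2:
  Term 0 contributes 10 + 0 · -2 = 10
  Term 1 contributes 3 + 1 · -2 = 1
  Term 2 contributes -5 + 2 · -2 = -9
p(-2) = ⊕ of these = min[10, 1, -9] = -9.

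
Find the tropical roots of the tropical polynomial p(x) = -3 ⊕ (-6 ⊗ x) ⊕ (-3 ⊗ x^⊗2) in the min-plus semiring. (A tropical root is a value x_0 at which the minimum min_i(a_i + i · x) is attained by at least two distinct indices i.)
Roots: {-3, 3}

Each tropical root is a break point of the lower envelope of the lines y = a_i + i · x (there are 3 lines, with slopes 0, 1, ..., 2). Only the lines that attain the minimum somewhere contribute to roots; other lines are dominated. Here the surviving (envelope) indices are i = 2, i = 1, i = 0.
Intersections between consecutive envelope lines give the roots: for adjacent envelope indices i < j the intersection is x = (a_i − a_j) / (j − i). Reading off the sorted break points: {-3, 3}.
Verification: at each break x_0, at least two indices attain the minimum of min_i(a_i + i · x_0).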